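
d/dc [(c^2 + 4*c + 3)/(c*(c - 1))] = (-5*c^2 - 6*c + 3)/(c^2*(c^2 - 2*c + 1))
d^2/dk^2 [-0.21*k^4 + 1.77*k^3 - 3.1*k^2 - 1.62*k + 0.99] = -2.52*k^2 + 10.62*k - 6.2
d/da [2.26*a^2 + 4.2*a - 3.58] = 4.52*a + 4.2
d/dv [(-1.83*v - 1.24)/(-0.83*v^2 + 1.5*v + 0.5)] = (-1.5189*v^2 - 2.0584*v + 0.945)/(0.6889*v^4 - 2.49*v^3 + 1.42*v^2 + 1.5*v + 0.25)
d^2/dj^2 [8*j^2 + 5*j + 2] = 16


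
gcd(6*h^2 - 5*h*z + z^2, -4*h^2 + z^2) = -2*h + z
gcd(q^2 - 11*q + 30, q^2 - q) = 1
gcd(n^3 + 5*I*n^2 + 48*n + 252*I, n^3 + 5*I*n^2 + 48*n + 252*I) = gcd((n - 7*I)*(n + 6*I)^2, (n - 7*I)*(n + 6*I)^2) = n^3 + 5*I*n^2 + 48*n + 252*I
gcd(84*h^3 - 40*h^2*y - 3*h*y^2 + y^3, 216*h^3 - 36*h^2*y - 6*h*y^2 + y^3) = 6*h + y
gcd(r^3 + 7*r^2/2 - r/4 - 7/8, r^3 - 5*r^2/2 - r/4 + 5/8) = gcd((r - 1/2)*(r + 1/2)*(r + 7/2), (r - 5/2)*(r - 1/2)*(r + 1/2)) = r^2 - 1/4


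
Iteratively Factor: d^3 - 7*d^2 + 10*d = (d - 5)*(d^2 - 2*d) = d*(d - 5)*(d - 2)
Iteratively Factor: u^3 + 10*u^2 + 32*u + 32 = (u + 2)*(u^2 + 8*u + 16) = (u + 2)*(u + 4)*(u + 4)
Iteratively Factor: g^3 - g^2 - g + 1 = (g - 1)*(g^2 - 1) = (g - 1)*(g + 1)*(g - 1)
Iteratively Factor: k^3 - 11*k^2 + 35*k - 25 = (k - 5)*(k^2 - 6*k + 5) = (k - 5)*(k - 1)*(k - 5)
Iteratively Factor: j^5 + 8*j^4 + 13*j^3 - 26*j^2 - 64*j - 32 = (j + 4)*(j^4 + 4*j^3 - 3*j^2 - 14*j - 8) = (j - 2)*(j + 4)*(j^3 + 6*j^2 + 9*j + 4) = (j - 2)*(j + 1)*(j + 4)*(j^2 + 5*j + 4) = (j - 2)*(j + 1)^2*(j + 4)*(j + 4)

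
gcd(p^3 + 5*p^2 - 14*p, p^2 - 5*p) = p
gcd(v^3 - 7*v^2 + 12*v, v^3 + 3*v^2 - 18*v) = v^2 - 3*v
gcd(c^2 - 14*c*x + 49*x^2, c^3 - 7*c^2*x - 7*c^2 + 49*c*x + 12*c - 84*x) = -c + 7*x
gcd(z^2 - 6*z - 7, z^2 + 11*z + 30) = 1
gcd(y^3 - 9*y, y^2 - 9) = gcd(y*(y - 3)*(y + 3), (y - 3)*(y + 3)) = y^2 - 9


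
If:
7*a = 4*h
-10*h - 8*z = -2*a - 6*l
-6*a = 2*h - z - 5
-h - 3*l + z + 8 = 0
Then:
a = 23/38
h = 161/152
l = 1169/456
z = 3/4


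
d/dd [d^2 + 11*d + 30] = 2*d + 11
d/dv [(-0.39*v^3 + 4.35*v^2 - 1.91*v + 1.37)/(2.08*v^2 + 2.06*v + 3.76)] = (-0.8112*v^4 - 1.6068*v^3 + 8.5346*v^2 + 27.0128*v - 10.0038)/(4.3264*v^4 + 8.5696*v^3 + 19.8852*v^2 + 15.4912*v + 14.1376)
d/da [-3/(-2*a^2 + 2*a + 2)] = 3*(1 - 2*a)/(2*(-a^2 + a + 1)^2)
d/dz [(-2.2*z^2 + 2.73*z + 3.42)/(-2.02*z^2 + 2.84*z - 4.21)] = (-0.7334*z^2 + 32.3408*z - 21.2061)/(4.0804*z^4 - 11.4736*z^3 + 25.074*z^2 - 23.9128*z + 17.7241)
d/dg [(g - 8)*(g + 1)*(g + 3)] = 3*g^2 - 8*g - 29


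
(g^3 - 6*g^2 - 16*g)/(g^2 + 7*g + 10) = g*(g - 8)/(g + 5)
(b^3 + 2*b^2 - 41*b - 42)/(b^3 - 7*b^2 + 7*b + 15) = (b^2 + b - 42)/(b^2 - 8*b + 15)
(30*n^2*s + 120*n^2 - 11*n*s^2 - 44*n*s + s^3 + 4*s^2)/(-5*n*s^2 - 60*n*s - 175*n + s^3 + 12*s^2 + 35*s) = (-6*n*s - 24*n + s^2 + 4*s)/(s^2 + 12*s + 35)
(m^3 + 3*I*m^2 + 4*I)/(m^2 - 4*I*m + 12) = (m^2 + I*m + 2)/(m - 6*I)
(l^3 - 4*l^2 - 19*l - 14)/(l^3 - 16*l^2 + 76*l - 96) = (l^3 - 4*l^2 - 19*l - 14)/(l^3 - 16*l^2 + 76*l - 96)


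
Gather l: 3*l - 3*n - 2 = 3*l - 3*n - 2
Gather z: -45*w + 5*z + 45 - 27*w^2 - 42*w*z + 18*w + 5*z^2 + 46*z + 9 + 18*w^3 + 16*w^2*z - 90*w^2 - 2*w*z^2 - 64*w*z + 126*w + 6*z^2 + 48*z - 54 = 18*w^3 - 117*w^2 + 99*w + z^2*(11 - 2*w) + z*(16*w^2 - 106*w + 99)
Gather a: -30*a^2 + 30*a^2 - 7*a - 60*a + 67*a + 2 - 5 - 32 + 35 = 0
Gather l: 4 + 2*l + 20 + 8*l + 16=10*l + 40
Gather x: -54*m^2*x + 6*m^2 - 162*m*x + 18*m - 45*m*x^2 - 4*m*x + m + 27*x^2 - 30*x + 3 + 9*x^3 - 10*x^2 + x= 6*m^2 + 19*m + 9*x^3 + x^2*(17 - 45*m) + x*(-54*m^2 - 166*m - 29) + 3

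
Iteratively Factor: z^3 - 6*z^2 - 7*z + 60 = (z - 4)*(z^2 - 2*z - 15) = (z - 4)*(z + 3)*(z - 5)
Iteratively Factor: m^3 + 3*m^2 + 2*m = (m + 2)*(m^2 + m) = m*(m + 2)*(m + 1)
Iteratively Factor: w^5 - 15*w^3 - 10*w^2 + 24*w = (w - 1)*(w^4 + w^3 - 14*w^2 - 24*w) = (w - 4)*(w - 1)*(w^3 + 5*w^2 + 6*w) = (w - 4)*(w - 1)*(w + 2)*(w^2 + 3*w) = w*(w - 4)*(w - 1)*(w + 2)*(w + 3)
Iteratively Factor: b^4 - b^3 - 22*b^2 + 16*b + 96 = (b - 4)*(b^3 + 3*b^2 - 10*b - 24) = (b - 4)*(b + 4)*(b^2 - b - 6) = (b - 4)*(b + 2)*(b + 4)*(b - 3)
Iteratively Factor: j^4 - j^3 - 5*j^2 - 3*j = (j + 1)*(j^3 - 2*j^2 - 3*j) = (j - 3)*(j + 1)*(j^2 + j) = j*(j - 3)*(j + 1)*(j + 1)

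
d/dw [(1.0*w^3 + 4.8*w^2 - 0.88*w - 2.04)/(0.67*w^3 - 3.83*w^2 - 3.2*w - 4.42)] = (-7.046*w^4 - 5.2208*w^3 - 27.89*w^2 - 58.0584*w - 2.6384)/(0.4489*w^6 - 5.1322*w^5 + 10.3809*w^4 + 18.5892*w^3 + 44.0972*w^2 + 28.288*w + 19.5364)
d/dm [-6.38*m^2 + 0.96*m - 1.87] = 0.96 - 12.76*m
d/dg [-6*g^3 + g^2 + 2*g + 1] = -18*g^2 + 2*g + 2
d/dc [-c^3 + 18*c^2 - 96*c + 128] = -3*c^2 + 36*c - 96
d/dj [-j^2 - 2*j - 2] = -2*j - 2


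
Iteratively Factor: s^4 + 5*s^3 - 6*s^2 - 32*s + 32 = (s - 2)*(s^3 + 7*s^2 + 8*s - 16) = (s - 2)*(s + 4)*(s^2 + 3*s - 4) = (s - 2)*(s - 1)*(s + 4)*(s + 4)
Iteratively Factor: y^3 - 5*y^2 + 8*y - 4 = (y - 1)*(y^2 - 4*y + 4) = (y - 2)*(y - 1)*(y - 2)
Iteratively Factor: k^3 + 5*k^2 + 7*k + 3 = (k + 1)*(k^2 + 4*k + 3) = (k + 1)*(k + 3)*(k + 1)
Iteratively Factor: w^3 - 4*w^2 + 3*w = (w - 3)*(w^2 - w) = w*(w - 3)*(w - 1)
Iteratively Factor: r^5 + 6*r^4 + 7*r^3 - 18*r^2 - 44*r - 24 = (r + 2)*(r^4 + 4*r^3 - r^2 - 16*r - 12) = (r + 2)^2*(r^3 + 2*r^2 - 5*r - 6) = (r + 2)^2*(r + 3)*(r^2 - r - 2) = (r - 2)*(r + 2)^2*(r + 3)*(r + 1)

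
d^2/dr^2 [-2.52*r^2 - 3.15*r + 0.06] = -5.04000000000000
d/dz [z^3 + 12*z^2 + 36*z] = 3*z^2 + 24*z + 36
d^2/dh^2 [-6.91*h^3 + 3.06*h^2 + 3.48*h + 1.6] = 6.12 - 41.46*h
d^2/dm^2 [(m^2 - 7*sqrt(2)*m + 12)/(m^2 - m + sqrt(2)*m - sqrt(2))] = 2*((2*m - 1 + sqrt(2))^2*(m^2 - 7*sqrt(2)*m + 12) + (-m^2 + 7*sqrt(2)*m - (2*m - 7*sqrt(2))*(2*m - 1 + sqrt(2)) - 12)*(m^2 - m + sqrt(2)*m - sqrt(2)) + (m^2 - m + sqrt(2)*m - sqrt(2))^2)/(m^2 - m + sqrt(2)*m - sqrt(2))^3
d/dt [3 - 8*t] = -8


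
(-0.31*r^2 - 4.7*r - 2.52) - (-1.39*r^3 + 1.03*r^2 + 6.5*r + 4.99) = 1.39*r^3 - 1.34*r^2 - 11.2*r - 7.51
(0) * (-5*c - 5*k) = 0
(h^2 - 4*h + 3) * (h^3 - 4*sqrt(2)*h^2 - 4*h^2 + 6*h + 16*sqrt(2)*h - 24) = h^5 - 8*h^4 - 4*sqrt(2)*h^4 + 25*h^3 + 32*sqrt(2)*h^3 - 76*sqrt(2)*h^2 - 60*h^2 + 48*sqrt(2)*h + 114*h - 72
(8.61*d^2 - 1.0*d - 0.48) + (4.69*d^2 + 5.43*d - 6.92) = 13.3*d^2 + 4.43*d - 7.4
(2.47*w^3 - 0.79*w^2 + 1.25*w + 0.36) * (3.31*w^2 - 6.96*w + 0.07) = 8.1757*w^5 - 19.8061*w^4 + 9.8088*w^3 - 7.5637*w^2 - 2.4181*w + 0.0252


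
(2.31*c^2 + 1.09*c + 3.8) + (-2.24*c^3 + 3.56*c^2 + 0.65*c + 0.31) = -2.24*c^3 + 5.87*c^2 + 1.74*c + 4.11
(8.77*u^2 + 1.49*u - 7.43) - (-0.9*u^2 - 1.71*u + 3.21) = 9.67*u^2 + 3.2*u - 10.64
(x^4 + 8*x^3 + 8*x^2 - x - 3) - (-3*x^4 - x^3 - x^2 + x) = 4*x^4 + 9*x^3 + 9*x^2 - 2*x - 3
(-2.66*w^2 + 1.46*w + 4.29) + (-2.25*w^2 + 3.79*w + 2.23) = -4.91*w^2 + 5.25*w + 6.52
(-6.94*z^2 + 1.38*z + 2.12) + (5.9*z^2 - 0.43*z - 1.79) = -1.04*z^2 + 0.95*z + 0.33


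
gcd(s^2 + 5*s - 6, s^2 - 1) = s - 1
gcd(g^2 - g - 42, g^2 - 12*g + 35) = g - 7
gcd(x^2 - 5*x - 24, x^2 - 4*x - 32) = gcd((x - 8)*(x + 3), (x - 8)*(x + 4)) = x - 8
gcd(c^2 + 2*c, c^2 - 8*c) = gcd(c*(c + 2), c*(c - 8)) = c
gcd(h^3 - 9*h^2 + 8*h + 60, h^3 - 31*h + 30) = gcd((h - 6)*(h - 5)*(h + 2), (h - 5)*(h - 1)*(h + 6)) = h - 5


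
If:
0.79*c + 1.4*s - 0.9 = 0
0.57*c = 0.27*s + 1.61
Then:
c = 2.47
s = -0.75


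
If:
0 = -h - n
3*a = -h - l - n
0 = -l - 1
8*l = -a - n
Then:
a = 1/3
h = -23/3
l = -1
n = 23/3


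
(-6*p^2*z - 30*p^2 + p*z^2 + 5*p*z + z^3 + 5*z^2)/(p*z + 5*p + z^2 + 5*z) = (-6*p^2 + p*z + z^2)/(p + z)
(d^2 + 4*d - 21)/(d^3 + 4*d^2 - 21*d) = 1/d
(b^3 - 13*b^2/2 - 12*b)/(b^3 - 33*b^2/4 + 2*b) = 2*(2*b + 3)/(4*b - 1)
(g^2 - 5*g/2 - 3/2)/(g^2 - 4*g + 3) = (g + 1/2)/(g - 1)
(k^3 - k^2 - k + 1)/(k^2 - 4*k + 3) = (k^2 - 1)/(k - 3)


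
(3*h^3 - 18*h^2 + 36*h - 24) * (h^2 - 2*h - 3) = 3*h^5 - 24*h^4 + 63*h^3 - 42*h^2 - 60*h + 72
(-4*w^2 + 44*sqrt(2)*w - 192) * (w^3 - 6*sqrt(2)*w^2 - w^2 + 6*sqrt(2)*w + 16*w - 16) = -4*w^5 + 4*w^4 + 68*sqrt(2)*w^4 - 784*w^3 - 68*sqrt(2)*w^3 + 784*w^2 + 1856*sqrt(2)*w^2 - 3072*w - 1856*sqrt(2)*w + 3072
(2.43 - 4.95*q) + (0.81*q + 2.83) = 5.26 - 4.14*q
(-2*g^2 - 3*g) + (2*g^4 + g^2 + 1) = 2*g^4 - g^2 - 3*g + 1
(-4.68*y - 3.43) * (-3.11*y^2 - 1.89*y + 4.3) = 14.5548*y^3 + 19.5125*y^2 - 13.6413*y - 14.749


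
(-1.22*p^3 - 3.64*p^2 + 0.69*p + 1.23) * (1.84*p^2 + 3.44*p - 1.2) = -2.2448*p^5 - 10.8944*p^4 - 9.788*p^3 + 9.0048*p^2 + 3.4032*p - 1.476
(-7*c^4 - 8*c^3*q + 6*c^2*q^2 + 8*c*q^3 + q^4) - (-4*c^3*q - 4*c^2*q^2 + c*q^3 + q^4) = -7*c^4 - 4*c^3*q + 10*c^2*q^2 + 7*c*q^3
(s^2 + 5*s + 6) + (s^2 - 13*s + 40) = 2*s^2 - 8*s + 46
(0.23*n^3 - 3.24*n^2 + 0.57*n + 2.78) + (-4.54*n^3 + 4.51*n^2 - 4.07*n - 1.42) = -4.31*n^3 + 1.27*n^2 - 3.5*n + 1.36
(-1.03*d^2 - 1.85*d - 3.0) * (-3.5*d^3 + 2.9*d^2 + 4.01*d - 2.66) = 3.605*d^5 + 3.488*d^4 + 1.0047*d^3 - 13.3787*d^2 - 7.109*d + 7.98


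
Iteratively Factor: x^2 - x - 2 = (x + 1)*(x - 2)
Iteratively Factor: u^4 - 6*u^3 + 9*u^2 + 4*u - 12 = (u - 2)*(u^3 - 4*u^2 + u + 6) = (u - 2)^2*(u^2 - 2*u - 3) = (u - 3)*(u - 2)^2*(u + 1)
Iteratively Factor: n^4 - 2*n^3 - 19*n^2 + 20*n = (n)*(n^3 - 2*n^2 - 19*n + 20) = n*(n - 5)*(n^2 + 3*n - 4) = n*(n - 5)*(n + 4)*(n - 1)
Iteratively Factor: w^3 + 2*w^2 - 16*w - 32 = (w + 2)*(w^2 - 16) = (w - 4)*(w + 2)*(w + 4)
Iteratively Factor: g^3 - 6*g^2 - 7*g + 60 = (g - 4)*(g^2 - 2*g - 15) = (g - 5)*(g - 4)*(g + 3)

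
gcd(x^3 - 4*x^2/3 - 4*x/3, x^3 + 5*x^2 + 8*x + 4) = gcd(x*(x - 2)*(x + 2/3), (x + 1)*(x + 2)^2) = 1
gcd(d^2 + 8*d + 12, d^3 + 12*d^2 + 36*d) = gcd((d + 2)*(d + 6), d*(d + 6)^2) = d + 6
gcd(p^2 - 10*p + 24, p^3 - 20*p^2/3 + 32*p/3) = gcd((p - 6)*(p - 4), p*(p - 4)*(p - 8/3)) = p - 4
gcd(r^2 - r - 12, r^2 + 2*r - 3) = r + 3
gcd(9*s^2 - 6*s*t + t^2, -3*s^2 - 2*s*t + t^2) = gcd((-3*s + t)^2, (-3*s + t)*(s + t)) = 3*s - t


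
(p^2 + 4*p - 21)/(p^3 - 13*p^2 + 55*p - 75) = (p + 7)/(p^2 - 10*p + 25)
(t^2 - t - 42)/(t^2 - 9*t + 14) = (t + 6)/(t - 2)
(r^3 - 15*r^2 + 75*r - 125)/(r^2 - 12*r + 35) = (r^2 - 10*r + 25)/(r - 7)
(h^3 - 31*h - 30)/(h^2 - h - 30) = h + 1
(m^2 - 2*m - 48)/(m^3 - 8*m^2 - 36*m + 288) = 1/(m - 6)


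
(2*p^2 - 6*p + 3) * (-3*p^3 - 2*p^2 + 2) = -6*p^5 + 14*p^4 + 3*p^3 - 2*p^2 - 12*p + 6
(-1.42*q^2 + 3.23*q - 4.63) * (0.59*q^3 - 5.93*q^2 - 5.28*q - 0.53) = -0.8378*q^5 + 10.3263*q^4 - 14.388*q^3 + 11.1541*q^2 + 22.7345*q + 2.4539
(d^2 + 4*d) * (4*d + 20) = 4*d^3 + 36*d^2 + 80*d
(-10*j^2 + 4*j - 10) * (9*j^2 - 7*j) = -90*j^4 + 106*j^3 - 118*j^2 + 70*j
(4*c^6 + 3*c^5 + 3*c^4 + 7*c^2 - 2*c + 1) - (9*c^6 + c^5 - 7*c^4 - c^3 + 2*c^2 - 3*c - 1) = -5*c^6 + 2*c^5 + 10*c^4 + c^3 + 5*c^2 + c + 2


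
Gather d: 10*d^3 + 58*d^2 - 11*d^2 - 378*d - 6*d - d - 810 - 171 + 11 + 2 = 10*d^3 + 47*d^2 - 385*d - 968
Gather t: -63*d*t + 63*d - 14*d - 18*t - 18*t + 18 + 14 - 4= 49*d + t*(-63*d - 36) + 28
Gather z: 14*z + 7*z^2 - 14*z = 7*z^2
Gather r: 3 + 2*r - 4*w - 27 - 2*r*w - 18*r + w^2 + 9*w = r*(-2*w - 16) + w^2 + 5*w - 24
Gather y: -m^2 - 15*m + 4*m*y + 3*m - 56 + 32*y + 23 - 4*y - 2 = -m^2 - 12*m + y*(4*m + 28) - 35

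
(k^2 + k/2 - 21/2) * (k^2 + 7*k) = k^4 + 15*k^3/2 - 7*k^2 - 147*k/2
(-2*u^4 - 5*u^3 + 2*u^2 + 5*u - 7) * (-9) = 18*u^4 + 45*u^3 - 18*u^2 - 45*u + 63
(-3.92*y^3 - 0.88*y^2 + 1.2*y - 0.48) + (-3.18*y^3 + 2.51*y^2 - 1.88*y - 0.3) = -7.1*y^3 + 1.63*y^2 - 0.68*y - 0.78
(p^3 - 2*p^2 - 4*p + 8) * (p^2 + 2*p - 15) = p^5 - 23*p^3 + 30*p^2 + 76*p - 120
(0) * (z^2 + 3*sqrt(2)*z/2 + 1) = 0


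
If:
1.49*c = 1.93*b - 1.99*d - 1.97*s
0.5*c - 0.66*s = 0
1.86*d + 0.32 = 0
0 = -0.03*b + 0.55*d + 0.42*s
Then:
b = 0.33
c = 0.33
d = -0.17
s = 0.25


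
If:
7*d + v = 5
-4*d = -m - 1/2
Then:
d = 5/7 - v/7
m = 33/14 - 4*v/7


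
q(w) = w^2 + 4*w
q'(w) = 2*w + 4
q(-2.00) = -4.00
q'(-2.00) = 0.00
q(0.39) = 1.71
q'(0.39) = 4.78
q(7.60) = 88.16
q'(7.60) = 19.20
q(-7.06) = 21.60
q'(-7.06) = -10.12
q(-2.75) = -3.44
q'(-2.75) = -1.50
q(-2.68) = -3.54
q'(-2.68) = -1.36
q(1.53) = 8.46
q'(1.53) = 7.06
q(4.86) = 43.06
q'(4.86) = 13.72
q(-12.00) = 96.00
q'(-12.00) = -20.00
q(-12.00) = 96.00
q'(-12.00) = -20.00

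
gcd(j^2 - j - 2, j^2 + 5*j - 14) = j - 2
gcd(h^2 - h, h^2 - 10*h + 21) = 1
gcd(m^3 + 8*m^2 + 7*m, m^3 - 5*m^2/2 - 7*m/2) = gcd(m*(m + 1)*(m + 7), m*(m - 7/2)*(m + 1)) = m^2 + m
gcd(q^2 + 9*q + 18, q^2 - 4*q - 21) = q + 3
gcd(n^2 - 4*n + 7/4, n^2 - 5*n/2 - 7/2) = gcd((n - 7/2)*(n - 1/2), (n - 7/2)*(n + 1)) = n - 7/2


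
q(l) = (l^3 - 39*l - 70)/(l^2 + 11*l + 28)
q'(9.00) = 0.77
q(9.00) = 1.48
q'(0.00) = -0.41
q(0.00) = -2.50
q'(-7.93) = -53.43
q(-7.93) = -70.98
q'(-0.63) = -0.80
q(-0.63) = -2.13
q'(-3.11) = -11.34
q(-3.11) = 6.13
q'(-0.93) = -1.04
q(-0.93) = -1.85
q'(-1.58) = -1.84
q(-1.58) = -0.94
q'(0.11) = -0.36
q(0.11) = -2.54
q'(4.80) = 0.57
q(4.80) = -1.41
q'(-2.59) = -5.09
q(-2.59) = 2.19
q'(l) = (-2*l - 11)*(l^3 - 39*l - 70)/(l^2 + 11*l + 28)^2 + (3*l^2 - 39)/(l^2 + 11*l + 28) = (l^4 + 22*l^3 + 123*l^2 + 140*l - 322)/(l^4 + 22*l^3 + 177*l^2 + 616*l + 784)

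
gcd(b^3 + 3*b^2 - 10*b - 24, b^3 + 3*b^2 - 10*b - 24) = b^3 + 3*b^2 - 10*b - 24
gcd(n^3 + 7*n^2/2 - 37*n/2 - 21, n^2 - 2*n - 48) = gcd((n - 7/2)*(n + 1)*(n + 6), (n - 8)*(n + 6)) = n + 6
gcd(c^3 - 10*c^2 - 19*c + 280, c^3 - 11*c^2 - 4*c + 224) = c^2 - 15*c + 56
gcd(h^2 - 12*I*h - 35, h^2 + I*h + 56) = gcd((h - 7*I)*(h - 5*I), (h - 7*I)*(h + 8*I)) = h - 7*I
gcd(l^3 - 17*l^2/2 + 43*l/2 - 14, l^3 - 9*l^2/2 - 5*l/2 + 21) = l - 7/2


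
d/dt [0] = 0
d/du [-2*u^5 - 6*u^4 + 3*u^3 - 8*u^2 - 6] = u*(-10*u^3 - 24*u^2 + 9*u - 16)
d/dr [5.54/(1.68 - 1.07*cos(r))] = -5.9278*sin(r)/(1.07*cos(r) - 1.68)^2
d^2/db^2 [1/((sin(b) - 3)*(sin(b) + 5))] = (-4*sin(b)^4 - 6*sin(b)^3 - 58*sin(b)^2 - 18*sin(b) + 38)/((sin(b) - 3)^3*(sin(b) + 5)^3)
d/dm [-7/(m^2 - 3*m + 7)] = 7*(2*m - 3)/(m^2 - 3*m + 7)^2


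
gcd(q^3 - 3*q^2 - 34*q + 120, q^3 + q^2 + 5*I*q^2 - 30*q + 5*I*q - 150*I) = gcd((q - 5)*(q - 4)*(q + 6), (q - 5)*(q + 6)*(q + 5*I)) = q^2 + q - 30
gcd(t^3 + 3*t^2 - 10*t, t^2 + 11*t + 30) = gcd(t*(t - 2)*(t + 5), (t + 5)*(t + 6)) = t + 5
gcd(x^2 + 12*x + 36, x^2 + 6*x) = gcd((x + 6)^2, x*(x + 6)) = x + 6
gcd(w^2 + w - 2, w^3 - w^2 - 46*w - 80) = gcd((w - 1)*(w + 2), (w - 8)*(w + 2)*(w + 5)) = w + 2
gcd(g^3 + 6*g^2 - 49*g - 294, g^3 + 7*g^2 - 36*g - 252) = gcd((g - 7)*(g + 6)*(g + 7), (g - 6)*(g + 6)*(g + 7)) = g^2 + 13*g + 42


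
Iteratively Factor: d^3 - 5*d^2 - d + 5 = (d + 1)*(d^2 - 6*d + 5) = (d - 1)*(d + 1)*(d - 5)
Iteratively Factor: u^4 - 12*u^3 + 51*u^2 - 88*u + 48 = (u - 1)*(u^3 - 11*u^2 + 40*u - 48) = (u - 4)*(u - 1)*(u^2 - 7*u + 12) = (u - 4)*(u - 3)*(u - 1)*(u - 4)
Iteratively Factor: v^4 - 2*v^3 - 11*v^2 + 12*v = (v - 4)*(v^3 + 2*v^2 - 3*v) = (v - 4)*(v + 3)*(v^2 - v) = v*(v - 4)*(v + 3)*(v - 1)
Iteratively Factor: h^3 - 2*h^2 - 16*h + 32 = (h - 2)*(h^2 - 16) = (h - 4)*(h - 2)*(h + 4)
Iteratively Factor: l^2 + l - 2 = (l + 2)*(l - 1)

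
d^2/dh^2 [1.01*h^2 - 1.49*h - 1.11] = 2.02000000000000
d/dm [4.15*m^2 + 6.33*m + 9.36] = 8.3*m + 6.33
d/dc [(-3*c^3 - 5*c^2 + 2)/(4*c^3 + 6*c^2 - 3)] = c*(2*c^3 + 3*c + 6)/(16*c^6 + 48*c^5 + 36*c^4 - 24*c^3 - 36*c^2 + 9)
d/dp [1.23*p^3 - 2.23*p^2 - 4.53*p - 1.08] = 3.69*p^2 - 4.46*p - 4.53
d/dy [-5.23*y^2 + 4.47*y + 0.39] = 4.47 - 10.46*y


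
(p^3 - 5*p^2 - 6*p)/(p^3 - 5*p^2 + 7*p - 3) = p*(p^2 - 5*p - 6)/(p^3 - 5*p^2 + 7*p - 3)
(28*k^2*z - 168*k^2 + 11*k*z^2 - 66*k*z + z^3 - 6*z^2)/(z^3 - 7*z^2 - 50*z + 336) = (28*k^2 + 11*k*z + z^2)/(z^2 - z - 56)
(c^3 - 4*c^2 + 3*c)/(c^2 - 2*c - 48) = c*(-c^2 + 4*c - 3)/(-c^2 + 2*c + 48)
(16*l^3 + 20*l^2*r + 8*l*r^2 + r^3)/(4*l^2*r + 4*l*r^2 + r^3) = (4*l + r)/r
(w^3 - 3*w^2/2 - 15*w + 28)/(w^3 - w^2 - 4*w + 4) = (w^2 + w/2 - 14)/(w^2 + w - 2)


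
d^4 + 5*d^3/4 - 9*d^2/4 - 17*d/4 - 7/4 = (d - 7/4)*(d + 1)^3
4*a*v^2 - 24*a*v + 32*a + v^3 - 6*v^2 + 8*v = (4*a + v)*(v - 4)*(v - 2)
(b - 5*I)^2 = b^2 - 10*I*b - 25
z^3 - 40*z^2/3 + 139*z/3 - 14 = (z - 7)*(z - 6)*(z - 1/3)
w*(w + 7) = w^2 + 7*w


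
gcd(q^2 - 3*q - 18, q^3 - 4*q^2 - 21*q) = q + 3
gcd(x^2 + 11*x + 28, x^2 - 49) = x + 7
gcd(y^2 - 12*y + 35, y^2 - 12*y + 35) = y^2 - 12*y + 35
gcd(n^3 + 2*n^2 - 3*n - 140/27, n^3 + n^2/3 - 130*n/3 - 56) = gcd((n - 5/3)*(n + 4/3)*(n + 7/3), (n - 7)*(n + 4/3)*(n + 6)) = n + 4/3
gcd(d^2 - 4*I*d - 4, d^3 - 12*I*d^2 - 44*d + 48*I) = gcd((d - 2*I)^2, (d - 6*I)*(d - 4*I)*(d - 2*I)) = d - 2*I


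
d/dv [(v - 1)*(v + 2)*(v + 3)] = 3*v^2 + 8*v + 1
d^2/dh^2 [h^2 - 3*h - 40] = 2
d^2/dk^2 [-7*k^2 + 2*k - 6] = -14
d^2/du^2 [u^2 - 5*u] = 2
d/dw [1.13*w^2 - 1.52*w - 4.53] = 2.26*w - 1.52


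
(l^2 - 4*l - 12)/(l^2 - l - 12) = (-l^2 + 4*l + 12)/(-l^2 + l + 12)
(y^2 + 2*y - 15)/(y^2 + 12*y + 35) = (y - 3)/(y + 7)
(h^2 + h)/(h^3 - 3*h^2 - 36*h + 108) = h*(h + 1)/(h^3 - 3*h^2 - 36*h + 108)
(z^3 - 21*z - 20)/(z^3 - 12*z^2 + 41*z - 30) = (z^2 + 5*z + 4)/(z^2 - 7*z + 6)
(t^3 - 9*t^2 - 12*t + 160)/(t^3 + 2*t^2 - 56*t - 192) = (t - 5)/(t + 6)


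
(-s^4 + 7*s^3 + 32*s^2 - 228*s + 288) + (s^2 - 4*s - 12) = -s^4 + 7*s^3 + 33*s^2 - 232*s + 276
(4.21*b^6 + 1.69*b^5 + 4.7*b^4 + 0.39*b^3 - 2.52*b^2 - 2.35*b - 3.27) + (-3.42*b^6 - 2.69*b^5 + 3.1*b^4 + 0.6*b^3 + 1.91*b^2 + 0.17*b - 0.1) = 0.79*b^6 - 1.0*b^5 + 7.8*b^4 + 0.99*b^3 - 0.61*b^2 - 2.18*b - 3.37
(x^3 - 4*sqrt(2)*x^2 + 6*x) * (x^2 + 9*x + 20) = x^5 - 4*sqrt(2)*x^4 + 9*x^4 - 36*sqrt(2)*x^3 + 26*x^3 - 80*sqrt(2)*x^2 + 54*x^2 + 120*x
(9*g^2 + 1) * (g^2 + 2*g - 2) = 9*g^4 + 18*g^3 - 17*g^2 + 2*g - 2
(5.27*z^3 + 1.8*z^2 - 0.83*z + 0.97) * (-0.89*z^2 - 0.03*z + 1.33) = -4.6903*z^5 - 1.7601*z^4 + 7.6938*z^3 + 1.5556*z^2 - 1.133*z + 1.2901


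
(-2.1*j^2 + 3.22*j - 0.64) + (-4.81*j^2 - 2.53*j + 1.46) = -6.91*j^2 + 0.69*j + 0.82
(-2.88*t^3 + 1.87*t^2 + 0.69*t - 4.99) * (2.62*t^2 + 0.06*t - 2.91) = -7.5456*t^5 + 4.7266*t^4 + 10.3008*t^3 - 18.4741*t^2 - 2.3073*t + 14.5209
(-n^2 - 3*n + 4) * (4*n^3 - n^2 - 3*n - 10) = -4*n^5 - 11*n^4 + 22*n^3 + 15*n^2 + 18*n - 40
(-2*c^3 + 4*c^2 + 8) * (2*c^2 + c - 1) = -4*c^5 + 6*c^4 + 6*c^3 + 12*c^2 + 8*c - 8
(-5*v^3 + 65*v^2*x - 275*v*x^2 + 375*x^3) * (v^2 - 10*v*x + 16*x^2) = -5*v^5 + 115*v^4*x - 1005*v^3*x^2 + 4165*v^2*x^3 - 8150*v*x^4 + 6000*x^5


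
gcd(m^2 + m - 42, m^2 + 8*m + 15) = 1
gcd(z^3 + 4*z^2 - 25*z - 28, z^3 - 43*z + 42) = z + 7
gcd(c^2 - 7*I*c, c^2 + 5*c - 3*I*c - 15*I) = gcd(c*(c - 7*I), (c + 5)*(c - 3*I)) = 1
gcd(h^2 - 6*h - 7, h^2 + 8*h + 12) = 1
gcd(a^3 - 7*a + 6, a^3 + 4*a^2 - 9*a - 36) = a + 3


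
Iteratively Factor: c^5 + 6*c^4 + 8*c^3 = (c)*(c^4 + 6*c^3 + 8*c^2) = c^2*(c^3 + 6*c^2 + 8*c) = c^3*(c^2 + 6*c + 8) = c^3*(c + 2)*(c + 4)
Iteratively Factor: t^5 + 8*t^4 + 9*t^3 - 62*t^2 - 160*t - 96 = (t + 4)*(t^4 + 4*t^3 - 7*t^2 - 34*t - 24) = (t + 1)*(t + 4)*(t^3 + 3*t^2 - 10*t - 24) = (t + 1)*(t + 2)*(t + 4)*(t^2 + t - 12) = (t - 3)*(t + 1)*(t + 2)*(t + 4)*(t + 4)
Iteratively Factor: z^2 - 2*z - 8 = (z - 4)*(z + 2)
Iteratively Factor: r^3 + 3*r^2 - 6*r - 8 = (r + 1)*(r^2 + 2*r - 8) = (r + 1)*(r + 4)*(r - 2)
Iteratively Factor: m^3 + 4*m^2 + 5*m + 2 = (m + 1)*(m^2 + 3*m + 2) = (m + 1)^2*(m + 2)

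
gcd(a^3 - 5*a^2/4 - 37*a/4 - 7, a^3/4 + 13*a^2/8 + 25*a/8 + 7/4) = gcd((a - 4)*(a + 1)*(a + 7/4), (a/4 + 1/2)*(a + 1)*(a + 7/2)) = a + 1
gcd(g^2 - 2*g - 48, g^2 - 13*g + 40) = g - 8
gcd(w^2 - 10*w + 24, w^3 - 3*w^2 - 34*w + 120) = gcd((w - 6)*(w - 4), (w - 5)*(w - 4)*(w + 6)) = w - 4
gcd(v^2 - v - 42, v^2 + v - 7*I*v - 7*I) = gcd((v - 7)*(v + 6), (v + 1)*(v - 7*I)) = 1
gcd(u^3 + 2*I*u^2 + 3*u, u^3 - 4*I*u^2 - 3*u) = u^2 - I*u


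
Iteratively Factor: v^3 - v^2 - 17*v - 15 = (v + 1)*(v^2 - 2*v - 15) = (v - 5)*(v + 1)*(v + 3)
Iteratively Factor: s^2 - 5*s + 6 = (s - 2)*(s - 3)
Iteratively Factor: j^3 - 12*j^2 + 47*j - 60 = (j - 3)*(j^2 - 9*j + 20) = (j - 4)*(j - 3)*(j - 5)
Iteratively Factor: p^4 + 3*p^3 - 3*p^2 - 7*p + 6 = (p + 3)*(p^3 - 3*p + 2) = (p + 2)*(p + 3)*(p^2 - 2*p + 1) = (p - 1)*(p + 2)*(p + 3)*(p - 1)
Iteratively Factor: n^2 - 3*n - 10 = (n + 2)*(n - 5)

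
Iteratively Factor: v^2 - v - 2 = (v + 1)*(v - 2)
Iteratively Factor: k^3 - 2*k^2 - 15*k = (k - 5)*(k^2 + 3*k) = k*(k - 5)*(k + 3)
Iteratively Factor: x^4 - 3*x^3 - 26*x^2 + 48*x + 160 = (x - 5)*(x^3 + 2*x^2 - 16*x - 32) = (x - 5)*(x + 2)*(x^2 - 16) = (x - 5)*(x + 2)*(x + 4)*(x - 4)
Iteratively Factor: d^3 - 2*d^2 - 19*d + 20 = (d - 5)*(d^2 + 3*d - 4) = (d - 5)*(d - 1)*(d + 4)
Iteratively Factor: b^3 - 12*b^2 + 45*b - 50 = (b - 5)*(b^2 - 7*b + 10) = (b - 5)^2*(b - 2)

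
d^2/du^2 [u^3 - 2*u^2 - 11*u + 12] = 6*u - 4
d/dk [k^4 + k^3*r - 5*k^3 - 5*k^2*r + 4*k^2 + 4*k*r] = 4*k^3 + 3*k^2*r - 15*k^2 - 10*k*r + 8*k + 4*r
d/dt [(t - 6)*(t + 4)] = 2*t - 2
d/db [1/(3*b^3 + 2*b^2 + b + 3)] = (-9*b^2 - 4*b - 1)/(3*b^3 + 2*b^2 + b + 3)^2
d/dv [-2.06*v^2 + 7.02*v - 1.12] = 7.02 - 4.12*v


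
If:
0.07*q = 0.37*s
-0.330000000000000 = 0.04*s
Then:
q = -43.61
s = -8.25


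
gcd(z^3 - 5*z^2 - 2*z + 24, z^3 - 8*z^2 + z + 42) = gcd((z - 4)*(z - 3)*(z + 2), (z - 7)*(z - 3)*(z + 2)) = z^2 - z - 6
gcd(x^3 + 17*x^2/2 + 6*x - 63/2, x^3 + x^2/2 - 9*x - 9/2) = x + 3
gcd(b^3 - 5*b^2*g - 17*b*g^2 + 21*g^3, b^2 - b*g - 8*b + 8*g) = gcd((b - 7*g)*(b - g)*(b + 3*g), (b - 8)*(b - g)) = b - g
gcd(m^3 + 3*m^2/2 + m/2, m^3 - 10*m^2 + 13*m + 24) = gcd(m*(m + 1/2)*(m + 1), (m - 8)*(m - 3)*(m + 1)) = m + 1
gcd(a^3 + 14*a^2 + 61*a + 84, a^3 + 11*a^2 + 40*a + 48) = a^2 + 7*a + 12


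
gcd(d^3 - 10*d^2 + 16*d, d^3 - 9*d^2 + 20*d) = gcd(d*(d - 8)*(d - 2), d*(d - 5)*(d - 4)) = d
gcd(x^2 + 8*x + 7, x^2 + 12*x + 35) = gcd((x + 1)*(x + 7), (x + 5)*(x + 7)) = x + 7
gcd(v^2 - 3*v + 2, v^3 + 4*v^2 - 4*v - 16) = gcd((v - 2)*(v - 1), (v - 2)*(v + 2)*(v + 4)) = v - 2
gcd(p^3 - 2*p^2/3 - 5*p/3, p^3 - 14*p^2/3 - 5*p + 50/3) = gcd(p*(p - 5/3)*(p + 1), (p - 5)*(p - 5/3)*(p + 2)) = p - 5/3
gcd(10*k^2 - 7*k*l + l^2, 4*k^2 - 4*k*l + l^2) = 2*k - l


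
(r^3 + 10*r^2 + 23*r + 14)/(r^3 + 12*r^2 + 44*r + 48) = (r^2 + 8*r + 7)/(r^2 + 10*r + 24)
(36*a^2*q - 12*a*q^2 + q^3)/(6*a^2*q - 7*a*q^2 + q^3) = (-6*a + q)/(-a + q)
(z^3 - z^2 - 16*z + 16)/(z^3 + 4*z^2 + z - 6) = (z^2 - 16)/(z^2 + 5*z + 6)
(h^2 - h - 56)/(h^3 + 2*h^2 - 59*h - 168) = 1/(h + 3)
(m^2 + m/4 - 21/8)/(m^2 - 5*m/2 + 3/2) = (m + 7/4)/(m - 1)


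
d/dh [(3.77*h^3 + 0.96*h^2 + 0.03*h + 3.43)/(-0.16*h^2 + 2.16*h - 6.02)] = (-0.6032*h^4 + 16.2864*h^3 - 66.0078*h^2 - 10.4608*h - 7.5894)/(0.0256*h^4 - 0.6912*h^3 + 6.592*h^2 - 26.0064*h + 36.2404)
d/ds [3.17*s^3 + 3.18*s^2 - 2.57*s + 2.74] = 9.51*s^2 + 6.36*s - 2.57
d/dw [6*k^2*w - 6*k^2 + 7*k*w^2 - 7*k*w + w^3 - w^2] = 6*k^2 + 14*k*w - 7*k + 3*w^2 - 2*w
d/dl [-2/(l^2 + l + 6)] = 2*(2*l + 1)/(l^2 + l + 6)^2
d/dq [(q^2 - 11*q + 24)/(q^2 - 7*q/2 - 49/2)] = 2*(15*q^2 - 194*q + 707)/(4*q^4 - 28*q^3 - 147*q^2 + 686*q + 2401)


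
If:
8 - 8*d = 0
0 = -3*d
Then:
No Solution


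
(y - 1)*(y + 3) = y^2 + 2*y - 3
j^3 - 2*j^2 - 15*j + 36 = (j - 3)^2*(j + 4)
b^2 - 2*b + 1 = (b - 1)^2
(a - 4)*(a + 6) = a^2 + 2*a - 24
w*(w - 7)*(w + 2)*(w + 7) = w^4 + 2*w^3 - 49*w^2 - 98*w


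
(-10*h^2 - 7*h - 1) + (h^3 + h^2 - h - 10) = h^3 - 9*h^2 - 8*h - 11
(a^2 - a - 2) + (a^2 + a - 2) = 2*a^2 - 4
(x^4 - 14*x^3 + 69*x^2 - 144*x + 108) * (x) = x^5 - 14*x^4 + 69*x^3 - 144*x^2 + 108*x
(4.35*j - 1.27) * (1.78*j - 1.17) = 7.743*j^2 - 7.3501*j + 1.4859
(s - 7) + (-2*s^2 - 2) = -2*s^2 + s - 9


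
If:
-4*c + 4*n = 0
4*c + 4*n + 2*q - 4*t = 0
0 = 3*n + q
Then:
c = 2*t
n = 2*t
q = -6*t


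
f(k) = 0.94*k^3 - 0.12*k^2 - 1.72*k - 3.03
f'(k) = 2.82*k^2 - 0.24*k - 1.72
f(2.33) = 4.20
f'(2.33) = 13.03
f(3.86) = 42.60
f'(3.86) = 39.37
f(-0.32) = -2.52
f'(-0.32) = -1.35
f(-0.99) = -2.36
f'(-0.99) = 1.28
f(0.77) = -4.00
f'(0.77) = -0.23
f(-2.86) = -21.08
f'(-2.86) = 22.03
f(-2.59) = -15.71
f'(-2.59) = 17.82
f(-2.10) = -8.65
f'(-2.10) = 11.22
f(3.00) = 16.11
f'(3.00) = 22.94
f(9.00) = 657.03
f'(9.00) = 224.54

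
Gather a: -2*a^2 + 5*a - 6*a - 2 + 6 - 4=-2*a^2 - a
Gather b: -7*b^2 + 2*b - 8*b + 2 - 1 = -7*b^2 - 6*b + 1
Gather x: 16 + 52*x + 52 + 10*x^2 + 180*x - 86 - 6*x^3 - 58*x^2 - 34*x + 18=-6*x^3 - 48*x^2 + 198*x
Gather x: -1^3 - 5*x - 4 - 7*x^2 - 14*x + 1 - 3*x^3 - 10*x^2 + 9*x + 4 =-3*x^3 - 17*x^2 - 10*x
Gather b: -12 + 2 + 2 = -8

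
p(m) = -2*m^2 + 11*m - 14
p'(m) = 11 - 4*m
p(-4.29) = -98.00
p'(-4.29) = 28.16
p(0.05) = -13.46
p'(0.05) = 10.80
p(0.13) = -12.60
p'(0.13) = 10.48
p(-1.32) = -32.00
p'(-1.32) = 16.28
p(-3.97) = -89.19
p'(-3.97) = 26.88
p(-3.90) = -87.32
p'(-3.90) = 26.60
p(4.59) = -5.65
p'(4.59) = -7.36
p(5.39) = -12.81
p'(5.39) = -10.56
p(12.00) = -170.00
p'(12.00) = -37.00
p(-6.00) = -152.00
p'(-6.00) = 35.00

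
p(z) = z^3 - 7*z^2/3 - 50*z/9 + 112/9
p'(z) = 3*z^2 - 14*z/3 - 50/9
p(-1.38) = 13.04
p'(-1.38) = 6.60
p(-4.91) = -134.90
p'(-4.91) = 89.68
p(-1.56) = 11.64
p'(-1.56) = 9.03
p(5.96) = 108.16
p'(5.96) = 73.20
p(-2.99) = -18.54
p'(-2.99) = 35.22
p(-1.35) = 13.23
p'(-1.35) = 6.21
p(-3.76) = -52.81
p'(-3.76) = 54.40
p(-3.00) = -18.89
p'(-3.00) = 35.44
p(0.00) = 12.44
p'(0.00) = -5.56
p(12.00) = 1337.78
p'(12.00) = 370.44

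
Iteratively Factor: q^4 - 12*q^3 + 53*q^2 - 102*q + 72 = (q - 4)*(q^3 - 8*q^2 + 21*q - 18) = (q - 4)*(q - 3)*(q^2 - 5*q + 6) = (q - 4)*(q - 3)*(q - 2)*(q - 3)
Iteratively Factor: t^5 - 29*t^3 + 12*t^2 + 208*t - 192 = (t + 4)*(t^4 - 4*t^3 - 13*t^2 + 64*t - 48) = (t - 1)*(t + 4)*(t^3 - 3*t^2 - 16*t + 48) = (t - 3)*(t - 1)*(t + 4)*(t^2 - 16) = (t - 4)*(t - 3)*(t - 1)*(t + 4)*(t + 4)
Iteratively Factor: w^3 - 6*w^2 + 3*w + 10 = (w + 1)*(w^2 - 7*w + 10) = (w - 2)*(w + 1)*(w - 5)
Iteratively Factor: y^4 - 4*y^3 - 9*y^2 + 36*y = (y)*(y^3 - 4*y^2 - 9*y + 36) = y*(y - 3)*(y^2 - y - 12) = y*(y - 4)*(y - 3)*(y + 3)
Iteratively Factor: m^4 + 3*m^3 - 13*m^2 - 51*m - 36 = (m + 3)*(m^3 - 13*m - 12) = (m + 1)*(m + 3)*(m^2 - m - 12) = (m + 1)*(m + 3)^2*(m - 4)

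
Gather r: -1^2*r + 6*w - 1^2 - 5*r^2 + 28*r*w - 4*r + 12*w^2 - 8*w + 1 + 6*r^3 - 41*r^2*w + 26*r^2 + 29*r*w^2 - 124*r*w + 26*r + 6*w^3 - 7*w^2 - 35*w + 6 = 6*r^3 + r^2*(21 - 41*w) + r*(29*w^2 - 96*w + 21) + 6*w^3 + 5*w^2 - 37*w + 6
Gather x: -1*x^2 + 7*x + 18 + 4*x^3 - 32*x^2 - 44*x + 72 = 4*x^3 - 33*x^2 - 37*x + 90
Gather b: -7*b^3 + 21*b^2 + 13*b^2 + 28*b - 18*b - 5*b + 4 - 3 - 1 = -7*b^3 + 34*b^2 + 5*b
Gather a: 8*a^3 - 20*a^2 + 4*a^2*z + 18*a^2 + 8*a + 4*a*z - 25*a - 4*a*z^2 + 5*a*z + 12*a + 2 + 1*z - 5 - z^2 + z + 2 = 8*a^3 + a^2*(4*z - 2) + a*(-4*z^2 + 9*z - 5) - z^2 + 2*z - 1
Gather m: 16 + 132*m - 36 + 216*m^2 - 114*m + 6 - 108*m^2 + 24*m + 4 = 108*m^2 + 42*m - 10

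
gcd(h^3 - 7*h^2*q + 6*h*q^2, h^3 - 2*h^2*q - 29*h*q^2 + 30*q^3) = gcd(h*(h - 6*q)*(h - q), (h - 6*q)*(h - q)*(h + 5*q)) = h^2 - 7*h*q + 6*q^2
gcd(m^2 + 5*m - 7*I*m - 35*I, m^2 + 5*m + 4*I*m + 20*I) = m + 5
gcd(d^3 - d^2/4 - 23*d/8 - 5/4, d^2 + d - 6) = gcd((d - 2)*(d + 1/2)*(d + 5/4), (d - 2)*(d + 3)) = d - 2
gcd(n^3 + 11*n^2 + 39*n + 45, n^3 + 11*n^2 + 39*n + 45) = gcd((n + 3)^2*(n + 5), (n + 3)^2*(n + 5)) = n^3 + 11*n^2 + 39*n + 45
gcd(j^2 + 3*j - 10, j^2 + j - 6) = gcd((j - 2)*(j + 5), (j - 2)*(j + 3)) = j - 2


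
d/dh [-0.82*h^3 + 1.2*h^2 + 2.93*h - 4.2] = -2.46*h^2 + 2.4*h + 2.93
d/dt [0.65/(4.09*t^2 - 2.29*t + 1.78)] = (1.4885 - 5.317*t)/(4.09*t^2 - 2.29*t + 1.78)^2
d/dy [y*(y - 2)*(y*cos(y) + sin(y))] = -y*(y - 2)*(y*sin(y) - 2*cos(y)) + y*(y*cos(y) + sin(y)) + (y - 2)*(y*cos(y) + sin(y))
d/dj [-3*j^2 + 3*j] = 3 - 6*j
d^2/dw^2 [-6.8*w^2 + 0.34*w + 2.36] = -13.6000000000000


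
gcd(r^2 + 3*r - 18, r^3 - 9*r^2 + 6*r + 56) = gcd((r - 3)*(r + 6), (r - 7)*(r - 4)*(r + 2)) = 1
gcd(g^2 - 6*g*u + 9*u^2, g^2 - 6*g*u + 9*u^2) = g^2 - 6*g*u + 9*u^2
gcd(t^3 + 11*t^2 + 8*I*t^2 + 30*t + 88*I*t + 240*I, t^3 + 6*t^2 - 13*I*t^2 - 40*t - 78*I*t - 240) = t + 6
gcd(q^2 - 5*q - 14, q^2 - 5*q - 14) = q^2 - 5*q - 14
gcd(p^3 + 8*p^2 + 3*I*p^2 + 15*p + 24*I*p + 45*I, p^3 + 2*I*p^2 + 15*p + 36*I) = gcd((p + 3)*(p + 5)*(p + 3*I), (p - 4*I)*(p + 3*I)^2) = p + 3*I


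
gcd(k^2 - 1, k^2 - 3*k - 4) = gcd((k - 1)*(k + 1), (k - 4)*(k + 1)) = k + 1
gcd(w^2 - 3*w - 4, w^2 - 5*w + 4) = w - 4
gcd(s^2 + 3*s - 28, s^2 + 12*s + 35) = s + 7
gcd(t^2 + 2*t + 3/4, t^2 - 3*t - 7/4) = t + 1/2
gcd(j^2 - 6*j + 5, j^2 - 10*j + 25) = j - 5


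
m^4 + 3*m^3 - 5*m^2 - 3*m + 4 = (m - 1)^2*(m + 1)*(m + 4)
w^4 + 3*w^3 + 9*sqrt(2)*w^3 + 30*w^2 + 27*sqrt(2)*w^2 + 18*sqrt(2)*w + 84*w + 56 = (w + 1)*(w + 2)*(w + 2*sqrt(2))*(w + 7*sqrt(2))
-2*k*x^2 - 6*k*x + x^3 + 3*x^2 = x*(-2*k + x)*(x + 3)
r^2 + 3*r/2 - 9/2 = (r - 3/2)*(r + 3)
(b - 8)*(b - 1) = b^2 - 9*b + 8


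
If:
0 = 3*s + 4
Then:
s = -4/3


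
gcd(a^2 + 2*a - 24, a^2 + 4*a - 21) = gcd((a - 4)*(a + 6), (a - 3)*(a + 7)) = 1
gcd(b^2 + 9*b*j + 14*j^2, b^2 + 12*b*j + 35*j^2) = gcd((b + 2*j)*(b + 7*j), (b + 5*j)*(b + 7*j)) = b + 7*j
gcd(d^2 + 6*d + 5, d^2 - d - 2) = d + 1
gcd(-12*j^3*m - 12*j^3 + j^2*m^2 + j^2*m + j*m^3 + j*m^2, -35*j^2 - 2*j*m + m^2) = 1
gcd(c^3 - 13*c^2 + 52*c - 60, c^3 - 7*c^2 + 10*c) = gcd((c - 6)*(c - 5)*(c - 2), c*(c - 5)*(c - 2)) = c^2 - 7*c + 10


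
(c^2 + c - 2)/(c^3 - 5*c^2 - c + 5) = (c + 2)/(c^2 - 4*c - 5)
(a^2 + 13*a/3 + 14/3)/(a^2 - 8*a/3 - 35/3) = (a + 2)/(a - 5)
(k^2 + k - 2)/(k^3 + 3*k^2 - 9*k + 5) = (k + 2)/(k^2 + 4*k - 5)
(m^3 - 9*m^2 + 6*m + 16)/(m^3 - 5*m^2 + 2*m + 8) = (m - 8)/(m - 4)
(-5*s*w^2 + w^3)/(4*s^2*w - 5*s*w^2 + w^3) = w*(-5*s + w)/(4*s^2 - 5*s*w + w^2)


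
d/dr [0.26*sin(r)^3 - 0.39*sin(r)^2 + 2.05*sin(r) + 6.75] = (0.78*sin(r)^2 - 0.78*sin(r) + 2.05)*cos(r)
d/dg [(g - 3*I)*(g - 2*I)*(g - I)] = 3*g^2 - 12*I*g - 11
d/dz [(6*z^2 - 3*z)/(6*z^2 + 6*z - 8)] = 3*(9*z^2 - 16*z + 4)/(2*(9*z^4 + 18*z^3 - 15*z^2 - 24*z + 16))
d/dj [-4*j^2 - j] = -8*j - 1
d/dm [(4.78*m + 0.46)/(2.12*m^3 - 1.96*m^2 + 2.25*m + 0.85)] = (-20.2672*m^3 + 6.4432*m^2 + 1.8032*m + 3.028)/(4.4944*m^6 - 8.3104*m^5 + 13.3816*m^4 - 5.216*m^3 + 1.7305*m^2 + 3.825*m + 0.7225)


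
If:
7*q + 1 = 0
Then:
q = -1/7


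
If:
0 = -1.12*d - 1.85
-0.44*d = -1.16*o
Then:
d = -1.65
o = -0.63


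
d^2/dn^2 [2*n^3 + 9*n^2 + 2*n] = 12*n + 18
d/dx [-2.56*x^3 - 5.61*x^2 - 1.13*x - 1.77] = -7.68*x^2 - 11.22*x - 1.13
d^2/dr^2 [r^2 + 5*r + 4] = 2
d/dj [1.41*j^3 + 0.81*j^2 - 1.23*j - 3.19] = 4.23*j^2 + 1.62*j - 1.23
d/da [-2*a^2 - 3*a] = -4*a - 3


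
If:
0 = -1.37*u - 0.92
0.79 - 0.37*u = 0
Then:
No Solution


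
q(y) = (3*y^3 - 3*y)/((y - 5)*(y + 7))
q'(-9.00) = -18.15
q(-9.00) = -77.14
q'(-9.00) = -18.15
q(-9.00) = -77.14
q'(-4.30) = -8.87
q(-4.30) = 8.99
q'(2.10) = -1.58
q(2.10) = -0.81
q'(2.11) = -1.60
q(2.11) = -0.83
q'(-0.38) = 0.05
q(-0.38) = -0.03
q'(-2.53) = -1.73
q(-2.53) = 1.22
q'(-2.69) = -2.03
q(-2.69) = 1.52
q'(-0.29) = 0.06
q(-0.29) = -0.02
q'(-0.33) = 0.06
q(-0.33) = -0.02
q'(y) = (9*y^2 - 3)/((y - 5)*(y + 7)) - (3*y^3 - 3*y)/((y - 5)*(y + 7)^2) - (3*y^3 - 3*y)/((y - 5)^2*(y + 7))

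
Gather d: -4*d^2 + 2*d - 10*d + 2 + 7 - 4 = -4*d^2 - 8*d + 5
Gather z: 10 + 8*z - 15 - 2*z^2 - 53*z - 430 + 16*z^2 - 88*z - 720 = 14*z^2 - 133*z - 1155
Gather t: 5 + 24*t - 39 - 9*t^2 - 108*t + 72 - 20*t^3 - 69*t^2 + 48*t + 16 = -20*t^3 - 78*t^2 - 36*t + 54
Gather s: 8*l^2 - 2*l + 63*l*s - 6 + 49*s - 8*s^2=8*l^2 - 2*l - 8*s^2 + s*(63*l + 49) - 6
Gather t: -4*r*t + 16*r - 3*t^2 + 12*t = 16*r - 3*t^2 + t*(12 - 4*r)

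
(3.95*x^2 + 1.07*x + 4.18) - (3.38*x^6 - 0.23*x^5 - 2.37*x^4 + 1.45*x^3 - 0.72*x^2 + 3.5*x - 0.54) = -3.38*x^6 + 0.23*x^5 + 2.37*x^4 - 1.45*x^3 + 4.67*x^2 - 2.43*x + 4.72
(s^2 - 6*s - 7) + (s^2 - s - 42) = 2*s^2 - 7*s - 49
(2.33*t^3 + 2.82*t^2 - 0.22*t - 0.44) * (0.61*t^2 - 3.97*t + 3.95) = 1.4213*t^5 - 7.5299*t^4 - 2.1261*t^3 + 11.744*t^2 + 0.8778*t - 1.738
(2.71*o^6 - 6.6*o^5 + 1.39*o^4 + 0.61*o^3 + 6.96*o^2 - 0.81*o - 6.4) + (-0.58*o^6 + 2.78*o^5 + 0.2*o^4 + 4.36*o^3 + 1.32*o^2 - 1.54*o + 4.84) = 2.13*o^6 - 3.82*o^5 + 1.59*o^4 + 4.97*o^3 + 8.28*o^2 - 2.35*o - 1.56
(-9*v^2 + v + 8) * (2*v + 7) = -18*v^3 - 61*v^2 + 23*v + 56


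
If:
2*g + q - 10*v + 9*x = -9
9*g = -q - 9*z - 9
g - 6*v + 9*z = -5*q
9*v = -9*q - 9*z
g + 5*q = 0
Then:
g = -225/238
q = 45/238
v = -27/238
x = -223/238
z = -9/119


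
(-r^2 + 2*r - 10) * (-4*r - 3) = 4*r^3 - 5*r^2 + 34*r + 30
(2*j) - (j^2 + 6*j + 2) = -j^2 - 4*j - 2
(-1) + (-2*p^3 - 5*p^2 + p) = -2*p^3 - 5*p^2 + p - 1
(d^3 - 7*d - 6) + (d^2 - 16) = d^3 + d^2 - 7*d - 22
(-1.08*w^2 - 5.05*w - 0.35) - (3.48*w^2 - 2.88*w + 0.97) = -4.56*w^2 - 2.17*w - 1.32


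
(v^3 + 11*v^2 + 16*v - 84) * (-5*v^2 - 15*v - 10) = -5*v^5 - 70*v^4 - 255*v^3 + 70*v^2 + 1100*v + 840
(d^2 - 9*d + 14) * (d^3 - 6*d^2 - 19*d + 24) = d^5 - 15*d^4 + 49*d^3 + 111*d^2 - 482*d + 336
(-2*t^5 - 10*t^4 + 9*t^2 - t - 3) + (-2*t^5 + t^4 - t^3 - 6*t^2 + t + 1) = -4*t^5 - 9*t^4 - t^3 + 3*t^2 - 2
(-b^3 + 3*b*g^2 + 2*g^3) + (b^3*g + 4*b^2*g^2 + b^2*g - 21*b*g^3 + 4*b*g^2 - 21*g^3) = b^3*g - b^3 + 4*b^2*g^2 + b^2*g - 21*b*g^3 + 7*b*g^2 - 19*g^3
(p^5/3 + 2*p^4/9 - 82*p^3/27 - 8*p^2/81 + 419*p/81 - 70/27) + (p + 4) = p^5/3 + 2*p^4/9 - 82*p^3/27 - 8*p^2/81 + 500*p/81 + 38/27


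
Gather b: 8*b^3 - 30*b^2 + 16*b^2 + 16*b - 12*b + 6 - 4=8*b^3 - 14*b^2 + 4*b + 2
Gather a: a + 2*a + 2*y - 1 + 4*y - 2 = 3*a + 6*y - 3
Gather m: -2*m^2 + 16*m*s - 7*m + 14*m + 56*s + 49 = -2*m^2 + m*(16*s + 7) + 56*s + 49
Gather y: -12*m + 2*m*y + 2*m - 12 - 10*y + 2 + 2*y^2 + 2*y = -10*m + 2*y^2 + y*(2*m - 8) - 10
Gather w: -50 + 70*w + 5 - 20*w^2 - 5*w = -20*w^2 + 65*w - 45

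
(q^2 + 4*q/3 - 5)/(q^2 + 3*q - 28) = (q^2 + 4*q/3 - 5)/(q^2 + 3*q - 28)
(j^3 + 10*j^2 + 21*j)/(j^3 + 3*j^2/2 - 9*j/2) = 2*(j + 7)/(2*j - 3)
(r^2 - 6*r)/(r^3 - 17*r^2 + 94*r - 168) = r/(r^2 - 11*r + 28)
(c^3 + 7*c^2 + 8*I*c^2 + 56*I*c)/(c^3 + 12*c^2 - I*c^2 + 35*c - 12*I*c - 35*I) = c*(c + 8*I)/(c^2 + c*(5 - I) - 5*I)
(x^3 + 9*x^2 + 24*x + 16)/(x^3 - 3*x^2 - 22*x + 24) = (x^2 + 5*x + 4)/(x^2 - 7*x + 6)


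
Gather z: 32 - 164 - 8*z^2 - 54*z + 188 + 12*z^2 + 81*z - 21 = 4*z^2 + 27*z + 35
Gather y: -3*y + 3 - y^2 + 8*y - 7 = -y^2 + 5*y - 4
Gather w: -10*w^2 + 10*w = -10*w^2 + 10*w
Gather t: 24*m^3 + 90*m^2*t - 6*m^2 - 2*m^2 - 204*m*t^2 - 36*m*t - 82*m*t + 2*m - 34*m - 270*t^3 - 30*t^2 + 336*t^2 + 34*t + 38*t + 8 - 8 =24*m^3 - 8*m^2 - 32*m - 270*t^3 + t^2*(306 - 204*m) + t*(90*m^2 - 118*m + 72)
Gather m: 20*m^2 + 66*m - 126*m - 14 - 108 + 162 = 20*m^2 - 60*m + 40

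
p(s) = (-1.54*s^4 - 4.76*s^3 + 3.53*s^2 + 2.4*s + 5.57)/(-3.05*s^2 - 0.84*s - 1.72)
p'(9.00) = 10.52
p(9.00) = 51.73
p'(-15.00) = -13.72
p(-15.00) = 90.52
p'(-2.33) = -0.87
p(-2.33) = -2.08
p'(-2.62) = -1.16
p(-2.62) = -1.79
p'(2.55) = 4.17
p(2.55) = 4.62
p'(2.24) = 3.91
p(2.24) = 3.36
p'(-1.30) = -0.06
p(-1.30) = -2.50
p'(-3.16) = -1.71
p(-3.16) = -1.01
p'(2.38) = 4.03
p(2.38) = 3.92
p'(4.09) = 5.62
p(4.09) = 12.14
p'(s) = (6.1*s + 0.84)*(-1.54*s^4 - 4.76*s^3 + 3.53*s^2 + 2.4*s + 5.57)/(-3.05*s^2 - 0.84*s - 1.72)^2 + (-6.16*s^3 - 14.28*s^2 + 7.06*s + 2.4)/(-3.05*s^2 - 0.84*s - 1.72)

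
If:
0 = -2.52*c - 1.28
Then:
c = -0.51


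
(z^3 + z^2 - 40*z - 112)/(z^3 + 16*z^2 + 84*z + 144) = (z^2 - 3*z - 28)/(z^2 + 12*z + 36)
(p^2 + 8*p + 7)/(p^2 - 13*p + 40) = (p^2 + 8*p + 7)/(p^2 - 13*p + 40)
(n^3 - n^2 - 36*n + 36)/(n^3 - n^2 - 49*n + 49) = (n^2 - 36)/(n^2 - 49)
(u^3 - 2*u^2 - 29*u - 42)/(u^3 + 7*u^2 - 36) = (u^2 - 5*u - 14)/(u^2 + 4*u - 12)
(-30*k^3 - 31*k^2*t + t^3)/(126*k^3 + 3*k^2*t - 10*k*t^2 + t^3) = (5*k^2 + 6*k*t + t^2)/(-21*k^2 - 4*k*t + t^2)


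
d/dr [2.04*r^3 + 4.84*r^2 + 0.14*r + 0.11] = 6.12*r^2 + 9.68*r + 0.14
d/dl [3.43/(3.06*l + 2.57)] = -10.4958/(3.06*l + 2.57)^2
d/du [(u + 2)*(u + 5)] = 2*u + 7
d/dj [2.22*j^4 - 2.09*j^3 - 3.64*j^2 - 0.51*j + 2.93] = 8.88*j^3 - 6.27*j^2 - 7.28*j - 0.51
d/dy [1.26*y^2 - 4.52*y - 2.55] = 2.52*y - 4.52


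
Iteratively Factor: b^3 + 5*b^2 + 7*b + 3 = (b + 3)*(b^2 + 2*b + 1) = (b + 1)*(b + 3)*(b + 1)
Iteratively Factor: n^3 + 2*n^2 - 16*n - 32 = (n + 2)*(n^2 - 16) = (n + 2)*(n + 4)*(n - 4)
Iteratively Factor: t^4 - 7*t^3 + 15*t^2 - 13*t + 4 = (t - 1)*(t^3 - 6*t^2 + 9*t - 4) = (t - 4)*(t - 1)*(t^2 - 2*t + 1) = (t - 4)*(t - 1)^2*(t - 1)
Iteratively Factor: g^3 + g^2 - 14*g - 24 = (g - 4)*(g^2 + 5*g + 6) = (g - 4)*(g + 3)*(g + 2)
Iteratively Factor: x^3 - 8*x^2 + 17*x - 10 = (x - 5)*(x^2 - 3*x + 2) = (x - 5)*(x - 1)*(x - 2)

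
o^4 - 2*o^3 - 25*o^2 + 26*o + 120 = (o - 5)*(o - 3)*(o + 2)*(o + 4)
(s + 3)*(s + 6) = s^2 + 9*s + 18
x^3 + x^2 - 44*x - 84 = (x - 7)*(x + 2)*(x + 6)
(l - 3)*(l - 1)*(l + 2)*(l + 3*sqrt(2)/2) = l^4 - 2*l^3 + 3*sqrt(2)*l^3/2 - 5*l^2 - 3*sqrt(2)*l^2 - 15*sqrt(2)*l/2 + 6*l + 9*sqrt(2)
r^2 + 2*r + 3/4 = (r + 1/2)*(r + 3/2)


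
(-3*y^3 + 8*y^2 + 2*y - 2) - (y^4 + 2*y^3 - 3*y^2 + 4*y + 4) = -y^4 - 5*y^3 + 11*y^2 - 2*y - 6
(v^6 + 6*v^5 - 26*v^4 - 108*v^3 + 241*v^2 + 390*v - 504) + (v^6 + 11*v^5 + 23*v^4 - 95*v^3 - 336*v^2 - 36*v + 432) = 2*v^6 + 17*v^5 - 3*v^4 - 203*v^3 - 95*v^2 + 354*v - 72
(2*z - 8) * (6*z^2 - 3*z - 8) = 12*z^3 - 54*z^2 + 8*z + 64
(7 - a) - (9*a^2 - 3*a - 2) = -9*a^2 + 2*a + 9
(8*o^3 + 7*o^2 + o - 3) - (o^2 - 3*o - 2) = 8*o^3 + 6*o^2 + 4*o - 1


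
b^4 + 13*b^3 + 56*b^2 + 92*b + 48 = (b + 1)*(b + 2)*(b + 4)*(b + 6)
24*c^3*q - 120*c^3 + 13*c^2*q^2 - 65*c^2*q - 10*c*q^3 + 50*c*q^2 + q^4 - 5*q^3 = (-8*c + q)*(-3*c + q)*(c + q)*(q - 5)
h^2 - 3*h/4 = h*(h - 3/4)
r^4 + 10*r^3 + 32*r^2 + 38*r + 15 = (r + 1)^2*(r + 3)*(r + 5)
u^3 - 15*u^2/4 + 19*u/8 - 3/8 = (u - 3)*(u - 1/2)*(u - 1/4)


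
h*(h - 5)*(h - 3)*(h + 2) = h^4 - 6*h^3 - h^2 + 30*h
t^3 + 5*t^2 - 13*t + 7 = (t - 1)^2*(t + 7)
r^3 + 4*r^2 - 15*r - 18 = (r - 3)*(r + 1)*(r + 6)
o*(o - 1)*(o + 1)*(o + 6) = o^4 + 6*o^3 - o^2 - 6*o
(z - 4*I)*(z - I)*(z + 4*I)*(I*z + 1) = I*z^4 + 2*z^3 + 15*I*z^2 + 32*z - 16*I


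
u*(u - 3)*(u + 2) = u^3 - u^2 - 6*u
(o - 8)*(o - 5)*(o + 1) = o^3 - 12*o^2 + 27*o + 40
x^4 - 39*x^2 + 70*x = x*(x - 5)*(x - 2)*(x + 7)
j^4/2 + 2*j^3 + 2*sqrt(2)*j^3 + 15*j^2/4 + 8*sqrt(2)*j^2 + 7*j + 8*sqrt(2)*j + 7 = (j/2 + 1)*(j + 2)*(j + sqrt(2)/2)*(j + 7*sqrt(2)/2)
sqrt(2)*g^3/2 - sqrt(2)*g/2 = g*(g - 1)*(sqrt(2)*g/2 + sqrt(2)/2)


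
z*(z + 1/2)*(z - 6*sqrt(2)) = z^3 - 6*sqrt(2)*z^2 + z^2/2 - 3*sqrt(2)*z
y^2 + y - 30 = (y - 5)*(y + 6)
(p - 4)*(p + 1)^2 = p^3 - 2*p^2 - 7*p - 4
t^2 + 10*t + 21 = (t + 3)*(t + 7)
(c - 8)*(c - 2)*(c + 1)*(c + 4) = c^4 - 5*c^3 - 30*c^2 + 40*c + 64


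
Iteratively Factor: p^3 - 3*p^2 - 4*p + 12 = (p + 2)*(p^2 - 5*p + 6) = (p - 3)*(p + 2)*(p - 2)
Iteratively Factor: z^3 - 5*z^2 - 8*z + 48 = (z + 3)*(z^2 - 8*z + 16) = (z - 4)*(z + 3)*(z - 4)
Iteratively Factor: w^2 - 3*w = (w - 3)*(w)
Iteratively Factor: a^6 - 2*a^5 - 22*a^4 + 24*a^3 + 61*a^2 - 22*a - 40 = (a - 2)*(a^5 - 22*a^3 - 20*a^2 + 21*a + 20) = (a - 2)*(a + 1)*(a^4 - a^3 - 21*a^2 + a + 20) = (a - 2)*(a + 1)^2*(a^3 - 2*a^2 - 19*a + 20) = (a - 2)*(a - 1)*(a + 1)^2*(a^2 - a - 20) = (a - 2)*(a - 1)*(a + 1)^2*(a + 4)*(a - 5)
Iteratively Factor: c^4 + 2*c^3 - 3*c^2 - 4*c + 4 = (c + 2)*(c^3 - 3*c + 2) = (c - 1)*(c + 2)*(c^2 + c - 2) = (c - 1)^2*(c + 2)*(c + 2)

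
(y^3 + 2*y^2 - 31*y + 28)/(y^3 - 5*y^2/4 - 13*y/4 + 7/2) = 4*(y^2 + 3*y - 28)/(4*y^2 - y - 14)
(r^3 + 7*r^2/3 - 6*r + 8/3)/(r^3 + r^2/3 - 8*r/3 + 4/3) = (r + 4)/(r + 2)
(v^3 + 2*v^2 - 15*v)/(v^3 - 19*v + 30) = v/(v - 2)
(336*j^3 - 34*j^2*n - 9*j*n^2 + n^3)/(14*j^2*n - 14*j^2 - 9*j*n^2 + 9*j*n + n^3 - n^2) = (48*j^2 + 2*j*n - n^2)/(2*j*n - 2*j - n^2 + n)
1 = 1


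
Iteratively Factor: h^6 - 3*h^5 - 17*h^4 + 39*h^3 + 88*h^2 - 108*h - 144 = (h + 3)*(h^5 - 6*h^4 + h^3 + 36*h^2 - 20*h - 48) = (h + 2)*(h + 3)*(h^4 - 8*h^3 + 17*h^2 + 2*h - 24) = (h - 3)*(h + 2)*(h + 3)*(h^3 - 5*h^2 + 2*h + 8) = (h - 3)*(h + 1)*(h + 2)*(h + 3)*(h^2 - 6*h + 8) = (h - 4)*(h - 3)*(h + 1)*(h + 2)*(h + 3)*(h - 2)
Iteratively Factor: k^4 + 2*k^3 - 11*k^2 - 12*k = (k - 3)*(k^3 + 5*k^2 + 4*k) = (k - 3)*(k + 1)*(k^2 + 4*k) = (k - 3)*(k + 1)*(k + 4)*(k)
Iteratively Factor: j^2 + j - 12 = (j - 3)*(j + 4)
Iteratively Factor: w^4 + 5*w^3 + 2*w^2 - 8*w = (w + 2)*(w^3 + 3*w^2 - 4*w) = w*(w + 2)*(w^2 + 3*w - 4) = w*(w + 2)*(w + 4)*(w - 1)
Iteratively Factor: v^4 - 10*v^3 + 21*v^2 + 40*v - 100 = (v - 5)*(v^3 - 5*v^2 - 4*v + 20) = (v - 5)*(v - 2)*(v^2 - 3*v - 10) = (v - 5)^2*(v - 2)*(v + 2)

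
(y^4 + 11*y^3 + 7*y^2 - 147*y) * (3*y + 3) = 3*y^5 + 36*y^4 + 54*y^3 - 420*y^2 - 441*y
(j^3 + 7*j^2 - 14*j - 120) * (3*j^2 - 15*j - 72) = 3*j^5 + 6*j^4 - 219*j^3 - 654*j^2 + 2808*j + 8640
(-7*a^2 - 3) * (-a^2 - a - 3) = 7*a^4 + 7*a^3 + 24*a^2 + 3*a + 9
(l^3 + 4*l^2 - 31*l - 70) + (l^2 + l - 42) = l^3 + 5*l^2 - 30*l - 112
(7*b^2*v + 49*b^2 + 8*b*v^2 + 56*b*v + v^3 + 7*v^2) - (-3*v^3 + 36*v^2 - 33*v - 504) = 7*b^2*v + 49*b^2 + 8*b*v^2 + 56*b*v + 4*v^3 - 29*v^2 + 33*v + 504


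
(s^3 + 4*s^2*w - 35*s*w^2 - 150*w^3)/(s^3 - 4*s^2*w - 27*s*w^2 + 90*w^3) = (s + 5*w)/(s - 3*w)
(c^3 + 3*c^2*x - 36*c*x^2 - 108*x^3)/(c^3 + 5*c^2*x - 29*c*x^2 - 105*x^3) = (-c^2 + 36*x^2)/(-c^2 - 2*c*x + 35*x^2)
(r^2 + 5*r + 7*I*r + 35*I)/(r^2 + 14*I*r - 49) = (r + 5)/(r + 7*I)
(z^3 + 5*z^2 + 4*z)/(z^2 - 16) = z*(z + 1)/(z - 4)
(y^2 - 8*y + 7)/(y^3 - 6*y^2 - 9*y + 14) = 1/(y + 2)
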